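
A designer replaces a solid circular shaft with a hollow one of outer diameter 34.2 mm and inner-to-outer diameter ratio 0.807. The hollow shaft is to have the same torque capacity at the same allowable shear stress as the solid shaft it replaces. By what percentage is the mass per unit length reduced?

49.6 %

Equal τ_max and T ⇒ the solid shaft needs d_s³ = d_o³(1−k⁴), so d_s = 34.2·(1−0.807⁴)^(1/3) = 28.45 mm.
Area ratio A_h/A_s = d_o²(1−k²)/d_s² = (1−k²)/(1−k⁴)^(2/3) = 0.5038.
Mass saving = 1 − 0.5038 = 49.6 %.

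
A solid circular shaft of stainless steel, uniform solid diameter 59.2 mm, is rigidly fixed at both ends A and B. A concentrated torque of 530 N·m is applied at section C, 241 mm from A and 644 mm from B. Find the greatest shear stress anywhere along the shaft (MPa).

With uniform GJ and both ends fixed, compatibility θ_AC = θ_CB gives T_A·a = T_B·b, together with T_A + T_B = T₀.
T_A = T₀·b/(a+b) = 530.0·644/885.0 = 385.7 N·m; T_B = 144.3 N·m.
τ in each portion: τ_AC = 9.47×10^6 Pa, τ_CB = 3.54×10^6 Pa; maximum is in AC.
τ_max = T_AC·r/J = 385.7·0.0296/1.21×10^-6 = 9.467×10^6 Pa.

9.47 MPa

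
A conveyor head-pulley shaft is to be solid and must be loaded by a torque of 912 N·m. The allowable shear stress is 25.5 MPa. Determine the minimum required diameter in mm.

For a solid shaft τ_max = 16T/(πd³), so d = (16T/(π τ_allow))^(1/3) = (16·912.0/(π·2.55×10^7))^(1/3) = 0.05669 m.

56.7 mm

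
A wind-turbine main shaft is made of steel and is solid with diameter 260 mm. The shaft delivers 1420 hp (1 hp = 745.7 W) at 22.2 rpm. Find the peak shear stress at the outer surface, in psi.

19100 psi

ω = 2π·22.2/60 = 2.325 rad/s, so T = P/ω = 1420×745.7 / 2.325 = 455500 N·m.
J = πd⁴/32 = π(0.260)⁴/32 = 4.486×10^-4 m⁴.
τ_max = T·r/J = 455500 × 0.130 / 4.486×10^-4 = 1.320×10^8 Pa.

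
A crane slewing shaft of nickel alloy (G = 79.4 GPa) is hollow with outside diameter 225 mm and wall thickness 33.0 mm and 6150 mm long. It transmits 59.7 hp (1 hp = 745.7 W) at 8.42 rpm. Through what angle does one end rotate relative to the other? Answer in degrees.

1.19°

ω = 2π·8.42/60 = 0.8817 rad/s, so T = P/ω = 59.7×745.7 / 0.8817 = 50490 N·m.
J = π(d_o⁴ − d_i⁴)/32 = π(0.225⁴ − 0.159⁴)/32 = 1.889×10^-4 m⁴.
θ = T·L/(G·J) = 50490 × 6.15 / (79.4×10⁹ × 1.889×10^-4) = 0.02071 rad.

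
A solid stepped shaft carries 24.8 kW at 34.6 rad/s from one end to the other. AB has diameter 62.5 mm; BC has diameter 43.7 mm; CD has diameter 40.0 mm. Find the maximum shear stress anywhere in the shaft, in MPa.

ω = 34.6 rad/s, so T = P/ω = 24.8×10³ / 34.60 = 716.8 N·m.
Under the same torque, τ_max = 16T/(πd³) is largest where d is smallest — segment CD (d = 40.0 mm).
τ_max = 16·716.8/(π·(0.0400)³) = 5.704×10^7 Pa.

57.0 MPa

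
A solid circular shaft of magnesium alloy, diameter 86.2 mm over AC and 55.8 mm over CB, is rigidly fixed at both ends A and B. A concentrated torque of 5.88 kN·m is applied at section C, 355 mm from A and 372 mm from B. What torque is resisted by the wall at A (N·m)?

Compatibility: T_A·a/J_AC = T_B·b/J_CB with T_A + T_B = T₀.
J_AC = 5.42×10^-6 m⁴, J_CB = 9.52×10^-7 m⁴, so T_A = T₀·(J_AC/a)/((J_AC/a)+(J_CB/b)) = 5036 N·m, T_B = 843.9 N·m.

5040 N·m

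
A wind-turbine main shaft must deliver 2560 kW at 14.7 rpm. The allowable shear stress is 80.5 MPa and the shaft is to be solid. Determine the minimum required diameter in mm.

472 mm

ω = 2π·14.7/60 = 1.539 rad/s, so T = P/ω = 2560×10³ / 1.539 = 1.663e6 N·m.
For a solid shaft τ_max = 16T/(πd³), so d = (16T/(π τ_allow))^(1/3) = (16·1.663e6/(π·8.05×10^7))^(1/3) = 0.4721 m.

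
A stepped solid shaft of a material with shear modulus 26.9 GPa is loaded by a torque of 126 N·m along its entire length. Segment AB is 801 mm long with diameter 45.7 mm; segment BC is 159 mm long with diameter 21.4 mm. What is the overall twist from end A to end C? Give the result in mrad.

44.9 mrad

J_AB = π(0.0457)⁴/32 = 4.28×10^-7 m⁴; J_BC = π(0.0214)⁴/32 = 2.06×10^-8 m⁴.
θ = (T/G)·Σ L_i/J_i = (126.0/26.9×10⁹)·(0.801/4.28×10^-7 + 0.159/2.06×10^-8) = 0.04493 rad.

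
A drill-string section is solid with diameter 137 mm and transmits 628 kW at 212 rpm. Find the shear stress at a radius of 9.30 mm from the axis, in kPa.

7610 kPa

ω = 2π·212/60 = 22.20 rad/s, so T = P/ω = 628×10³ / 22.20 = 28290 N·m.
J = πd⁴/32 = π(0.137)⁴/32 = 3.458×10^-5 m⁴.
Shear stress varies linearly with radius: τ = T·r/J = 28290 × 0.00930 / 3.458×10^-5 = 7.607×10^6 Pa.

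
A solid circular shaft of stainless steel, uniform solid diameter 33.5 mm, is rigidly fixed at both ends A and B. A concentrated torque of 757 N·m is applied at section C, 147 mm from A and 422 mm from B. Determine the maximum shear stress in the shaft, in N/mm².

76.1 N/mm²

With uniform GJ and both ends fixed, compatibility θ_AC = θ_CB gives T_A·a = T_B·b, together with T_A + T_B = T₀.
T_A = T₀·b/(a+b) = 757.0·422/569.0 = 561.4 N·m; T_B = 195.6 N·m.
τ in each portion: τ_AC = 7.61×10^7 Pa, τ_CB = 2.65×10^7 Pa; maximum is in AC.
τ_max = T_AC·r/J = 561.4·0.0168/1.24×10^-7 = 7.606×10^7 Pa.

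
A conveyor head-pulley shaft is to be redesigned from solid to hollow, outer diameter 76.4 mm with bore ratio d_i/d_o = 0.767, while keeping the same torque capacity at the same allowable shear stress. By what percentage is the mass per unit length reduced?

Equal τ_max and T ⇒ the solid shaft needs d_s³ = d_o³(1−k⁴), so d_s = 76.4·(1−0.767⁴)^(1/3) = 66.31 mm.
Area ratio A_h/A_s = d_o²(1−k²)/d_s² = (1−k²)/(1−k⁴)^(2/3) = 0.5465.
Mass saving = 1 − 0.5465 = 45.4 %.

45.4 %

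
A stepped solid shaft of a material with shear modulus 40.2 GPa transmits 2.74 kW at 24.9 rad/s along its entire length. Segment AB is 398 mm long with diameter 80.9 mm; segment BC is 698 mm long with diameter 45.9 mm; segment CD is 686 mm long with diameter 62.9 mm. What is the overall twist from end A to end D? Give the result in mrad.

5.87 mrad

ω = 24.9 rad/s, so T = P/ω = 2.74×10³ / 24.90 = 110.0 N·m.
J_AB = π(0.0809)⁴/32 = 4.21×10^-6 m⁴; J_BC = π(0.0459)⁴/32 = 4.36×10^-7 m⁴; J_CD = π(0.0629)⁴/32 = 1.54×10^-6 m⁴.
θ = (T/G)·Σ L_i/J_i = (110.0/40.2×10⁹)·(0.398/4.21×10^-6 + 0.698/4.36×10^-7 + 0.686/1.54×10^-6) = 5.866×10^-3 rad.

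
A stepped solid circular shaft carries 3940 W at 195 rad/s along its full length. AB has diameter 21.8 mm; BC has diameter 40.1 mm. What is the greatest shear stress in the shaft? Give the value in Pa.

9.93e6 Pa

ω = 195 rad/s, so T = P/ω = 3940 / 195.0 = 20.21 N·m.
Under the same torque, τ_max = 16T/(πd³) is largest where d is smallest — segment AB (d = 21.8 mm).
τ_max = 16·20.21/(π·(0.0218)³) = 9.933×10^6 Pa.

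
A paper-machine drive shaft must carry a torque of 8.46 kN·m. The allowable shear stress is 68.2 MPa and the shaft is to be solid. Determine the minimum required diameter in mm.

For a solid shaft τ_max = 16T/(πd³), so d = (16T/(π τ_allow))^(1/3) = (16·8460/(π·6.82×10^7))^(1/3) = 0.08581 m.

85.8 mm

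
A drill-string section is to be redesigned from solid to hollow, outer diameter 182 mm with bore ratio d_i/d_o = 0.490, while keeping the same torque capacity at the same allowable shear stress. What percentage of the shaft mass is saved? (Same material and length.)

20.9 %

Equal τ_max and T ⇒ the solid shaft needs d_s³ = d_o³(1−k⁴), so d_s = 182·(1−0.490⁴)^(1/3) = 178.4 mm.
Area ratio A_h/A_s = d_o²(1−k²)/d_s² = (1−k²)/(1−k⁴)^(2/3) = 0.7906.
Mass saving = 1 − 0.7906 = 20.9 %.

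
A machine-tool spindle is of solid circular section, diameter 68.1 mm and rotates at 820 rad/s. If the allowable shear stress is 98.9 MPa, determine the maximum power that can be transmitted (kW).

J = πd⁴/32 = π(0.0681)⁴/32 = 2.111×10^-6 m⁴.
T_max = τ_allow·J/r = 9.89×10^7 × 2.111×10^-6 / 0.0340 = 6133 N·m.
ω = 820 rad/s, so P_max = T_max·ω = 5.029×10^6 W.

5030 kW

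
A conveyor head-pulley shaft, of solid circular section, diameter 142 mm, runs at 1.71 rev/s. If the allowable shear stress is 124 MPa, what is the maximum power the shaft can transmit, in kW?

749 kW

J = πd⁴/32 = π(0.142)⁴/32 = 3.992×10^-5 m⁴.
T_max = τ_allow·J/r = 1.24×10^8 × 3.992×10^-5 / 0.0710 = 69710 N·m.
ω = 2π·1.71 = 10.74 rad/s, so P_max = T_max·ω = 7.490×10^5 W.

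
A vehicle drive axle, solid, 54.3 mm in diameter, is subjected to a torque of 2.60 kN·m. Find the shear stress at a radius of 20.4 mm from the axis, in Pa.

6.21e7 Pa

J = πd⁴/32 = π(0.0543)⁴/32 = 8.535×10^-7 m⁴.
Shear stress varies linearly with radius: τ = T·r/J = 2600 × 0.0204 / 8.535×10^-7 = 6.214×10^7 Pa.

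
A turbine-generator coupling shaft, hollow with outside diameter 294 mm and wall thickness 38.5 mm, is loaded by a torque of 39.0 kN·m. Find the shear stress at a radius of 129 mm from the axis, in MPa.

9.75 MPa

J = π(d_o⁴ − d_i⁴)/32 = π(0.294⁴ − 0.217⁴)/32 = 5.158×10^-4 m⁴.
Shear stress varies linearly with radius: τ = T·r/J = 39000 × 0.129 / 5.158×10^-4 = 9.754×10^6 Pa.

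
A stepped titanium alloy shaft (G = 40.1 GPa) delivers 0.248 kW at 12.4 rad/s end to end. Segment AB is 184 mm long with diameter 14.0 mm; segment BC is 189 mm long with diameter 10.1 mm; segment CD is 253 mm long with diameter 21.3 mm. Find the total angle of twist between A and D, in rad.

0.123 rad

ω = 12.4 rad/s, so T = P/ω = 0.248×10³ / 12.40 = 20.00 N·m.
J_AB = π(0.0140)⁴/32 = 3.77×10^-9 m⁴; J_BC = π(0.0101)⁴/32 = 1.02×10^-9 m⁴; J_CD = π(0.0213)⁴/32 = 2.02×10^-8 m⁴.
θ = (T/G)·Σ L_i/J_i = (20.00/40.1×10⁹)·(0.184/3.77×10^-9 + 0.189/1.02×10^-9 + 0.253/2.02×10^-8) = 0.1228 rad.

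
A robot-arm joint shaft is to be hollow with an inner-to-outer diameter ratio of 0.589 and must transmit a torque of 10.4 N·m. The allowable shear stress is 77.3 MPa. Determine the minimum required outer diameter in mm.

9.20 mm

For a hollow shaft with d_i/d_o = 0.589: τ_max = 16T/(π d_o³ (1−k⁴)), so d_o = [16T/(π τ_allow (1−k⁴))]^(1/3) = [16·10.40/(π·7.73×10^7·0.8796)]^(1/3) = 0.009201 m.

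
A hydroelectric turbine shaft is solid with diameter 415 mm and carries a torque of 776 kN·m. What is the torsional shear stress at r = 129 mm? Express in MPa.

J = πd⁴/32 = π(0.415)⁴/32 = 2.912×10^-3 m⁴.
Shear stress varies linearly with radius: τ = T·r/J = 776000 × 0.129 / 2.912×10^-3 = 3.438×10^7 Pa.

34.4 MPa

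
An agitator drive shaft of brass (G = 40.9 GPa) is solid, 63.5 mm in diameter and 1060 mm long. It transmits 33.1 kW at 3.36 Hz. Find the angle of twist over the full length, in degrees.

ω = 2π·3.36 = 21.11 rad/s, so T = P/ω = 33.1×10³ / 21.11 = 1568 N·m.
J = πd⁴/32 = π(0.0635)⁴/32 = 1.596×10^-6 m⁴.
θ = T·L/(G·J) = 1568 × 1.06 / (40.9×10⁹ × 1.596×10^-6) = 0.02546 rad.

1.46°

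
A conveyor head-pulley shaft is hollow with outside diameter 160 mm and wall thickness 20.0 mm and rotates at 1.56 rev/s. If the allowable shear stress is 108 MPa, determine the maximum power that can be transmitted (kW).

582 kW

J = π(d_o⁴ − d_i⁴)/32 = π(0.160⁴ − 0.120⁴)/32 = 4.398×10^-5 m⁴.
T_max = τ_allow·J/r = 1.08×10^8 × 4.398×10^-5 / 0.0800 = 59380 N·m.
ω = 2π·1.56 = 9.802 rad/s, so P_max = T_max·ω = 5.820×10^5 W.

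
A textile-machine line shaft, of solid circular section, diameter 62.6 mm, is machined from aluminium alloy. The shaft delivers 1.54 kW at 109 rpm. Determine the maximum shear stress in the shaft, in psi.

406 psi

ω = 2π·109/60 = 11.41 rad/s, so T = P/ω = 1.54×10³ / 11.41 = 134.9 N·m.
J = πd⁴/32 = π(0.0626)⁴/32 = 1.508×10^-6 m⁴.
τ_max = T·r/J = 134.9 × 0.0313 / 1.508×10^-6 = 2.801×10^6 Pa.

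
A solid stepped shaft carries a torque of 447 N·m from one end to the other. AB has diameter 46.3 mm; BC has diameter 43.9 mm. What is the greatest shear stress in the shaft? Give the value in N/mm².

26.9 N/mm²

Under the same torque, τ_max = 16T/(πd³) is largest where d is smallest — segment BC (d = 43.9 mm).
τ_max = 16·447.0/(π·(0.0439)³) = 2.691×10^7 Pa.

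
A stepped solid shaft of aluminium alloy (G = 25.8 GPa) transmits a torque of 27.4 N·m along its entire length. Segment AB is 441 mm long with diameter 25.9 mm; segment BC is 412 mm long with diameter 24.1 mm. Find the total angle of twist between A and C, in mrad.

23.8 mrad

J_AB = π(0.0259)⁴/32 = 4.42×10^-8 m⁴; J_BC = π(0.0241)⁴/32 = 3.31×10^-8 m⁴.
θ = (T/G)·Σ L_i/J_i = (27.40/25.8×10⁹)·(0.441/4.42×10^-8 + 0.412/3.31×10^-8) = 0.02381 rad.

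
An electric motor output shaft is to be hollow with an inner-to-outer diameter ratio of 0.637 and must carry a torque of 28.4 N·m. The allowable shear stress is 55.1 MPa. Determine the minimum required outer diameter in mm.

For a hollow shaft with d_i/d_o = 0.637: τ_max = 16T/(π d_o³ (1−k⁴)), so d_o = [16T/(π τ_allow (1−k⁴))]^(1/3) = [16·28.40/(π·5.51×10^7·0.8354)]^(1/3) = 0.01465 m.

14.6 mm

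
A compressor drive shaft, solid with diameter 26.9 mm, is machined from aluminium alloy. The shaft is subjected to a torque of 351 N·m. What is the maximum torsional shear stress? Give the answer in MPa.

91.8 MPa

J = πd⁴/32 = π(0.0269)⁴/32 = 5.141×10^-8 m⁴.
τ_max = T·r/J = 351.0 × 0.0135 / 5.141×10^-8 = 9.184×10^7 Pa.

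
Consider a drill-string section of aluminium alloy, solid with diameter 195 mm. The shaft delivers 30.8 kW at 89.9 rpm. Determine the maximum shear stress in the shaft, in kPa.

ω = 2π·89.9/60 = 9.414 rad/s, so T = P/ω = 30.8×10³ / 9.414 = 3272 N·m.
J = πd⁴/32 = π(0.195)⁴/32 = 1.420×10^-4 m⁴.
τ_max = T·r/J = 3272 × 0.0975 / 1.420×10^-4 = 2.247×10^6 Pa.

2250 kPa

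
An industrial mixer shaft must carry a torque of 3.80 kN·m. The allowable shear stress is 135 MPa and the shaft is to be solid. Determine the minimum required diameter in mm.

52.3 mm

For a solid shaft τ_max = 16T/(πd³), so d = (16T/(π τ_allow))^(1/3) = (16·3800/(π·1.35×10^8))^(1/3) = 0.05234 m.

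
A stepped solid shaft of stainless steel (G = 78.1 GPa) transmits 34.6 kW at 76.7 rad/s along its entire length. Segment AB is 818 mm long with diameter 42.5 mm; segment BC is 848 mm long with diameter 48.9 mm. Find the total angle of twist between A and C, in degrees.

1.35°

ω = 76.7 rad/s, so T = P/ω = 34.6×10³ / 76.70 = 451.1 N·m.
J_AB = π(0.0425)⁴/32 = 3.20×10^-7 m⁴; J_BC = π(0.0489)⁴/32 = 5.61×10^-7 m⁴.
θ = (T/G)·Σ L_i/J_i = (451.1/78.1×10⁹)·(0.818/3.20×10^-7 + 0.848/5.61×10^-7) = 0.02348 rad.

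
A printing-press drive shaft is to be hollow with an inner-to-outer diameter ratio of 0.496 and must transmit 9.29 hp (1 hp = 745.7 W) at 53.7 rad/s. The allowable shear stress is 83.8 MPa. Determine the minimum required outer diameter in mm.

20.3 mm

ω = 53.7 rad/s, so T = P/ω = 9.29×745.7 / 53.70 = 129.0 N·m.
For a hollow shaft with d_i/d_o = 0.496: τ_max = 16T/(π d_o³ (1−k⁴)), so d_o = [16T/(π τ_allow (1−k⁴))]^(1/3) = [16·129.0/(π·8.38×10^7·0.9395)]^(1/3) = 0.02028 m.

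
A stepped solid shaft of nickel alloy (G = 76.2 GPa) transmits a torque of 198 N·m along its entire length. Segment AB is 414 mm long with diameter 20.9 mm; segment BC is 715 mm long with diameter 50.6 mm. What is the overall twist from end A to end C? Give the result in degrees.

3.46°

J_AB = π(0.0209)⁴/32 = 1.87×10^-8 m⁴; J_BC = π(0.0506)⁴/32 = 6.44×10^-7 m⁴.
θ = (T/G)·Σ L_i/J_i = (198.0/76.2×10⁹)·(0.414/1.87×10^-8 + 0.715/6.44×10^-7) = 0.06032 rad.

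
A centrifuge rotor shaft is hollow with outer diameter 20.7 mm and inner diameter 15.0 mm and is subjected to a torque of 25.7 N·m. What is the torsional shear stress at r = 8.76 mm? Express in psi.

J = π(d_o⁴ − d_i⁴)/32 = π(0.0207⁴ − 0.0150⁴)/32 = 1.306×10^-8 m⁴.
Shear stress varies linearly with radius: τ = T·r/J = 25.70 × 0.00876 / 1.306×10^-8 = 1.724×10^7 Pa.

2500 psi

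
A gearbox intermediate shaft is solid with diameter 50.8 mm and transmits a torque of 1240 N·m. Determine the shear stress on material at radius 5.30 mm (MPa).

J = πd⁴/32 = π(0.0508)⁴/32 = 6.538×10^-7 m⁴.
Shear stress varies linearly with radius: τ = T·r/J = 1240 × 0.00530 / 6.538×10^-7 = 1.005×10^7 Pa.

10.1 MPa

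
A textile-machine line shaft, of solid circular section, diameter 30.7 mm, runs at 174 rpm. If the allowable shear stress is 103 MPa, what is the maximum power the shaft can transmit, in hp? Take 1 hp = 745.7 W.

14.3 hp

J = πd⁴/32 = π(0.0307)⁴/32 = 8.721×10^-8 m⁴.
T_max = τ_allow·J/r = 1.03×10^8 × 8.721×10^-8 / 0.0153 = 585.2 N·m.
ω = 2π·174/60 = 18.22 rad/s, so P_max = T_max·ω = 1.066×10^4 W.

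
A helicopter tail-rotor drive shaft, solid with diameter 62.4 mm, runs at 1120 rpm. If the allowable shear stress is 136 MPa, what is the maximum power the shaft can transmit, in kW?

761 kW

J = πd⁴/32 = π(0.0624)⁴/32 = 1.488×10^-6 m⁴.
T_max = τ_allow·J/r = 1.36×10^8 × 1.488×10^-6 / 0.0312 = 6488 N·m.
ω = 2π·1120/60 = 117.3 rad/s, so P_max = T_max·ω = 7.610×10^5 W.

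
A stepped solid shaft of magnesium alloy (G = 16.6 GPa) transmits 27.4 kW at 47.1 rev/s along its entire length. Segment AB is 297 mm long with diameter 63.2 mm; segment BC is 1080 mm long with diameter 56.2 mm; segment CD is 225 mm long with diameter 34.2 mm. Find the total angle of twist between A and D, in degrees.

0.948°

ω = 2π·47.1 = 295.9 rad/s, so T = P/ω = 27.4×10³ / 295.9 = 92.59 N·m.
J_AB = π(0.0632)⁴/32 = 1.57×10^-6 m⁴; J_BC = π(0.0562)⁴/32 = 9.79×10^-7 m⁴; J_CD = π(0.0342)⁴/32 = 1.34×10^-7 m⁴.
θ = (T/G)·Σ L_i/J_i = (92.59/16.6×10⁹)·(0.297/1.57×10^-6 + 1.08/9.79×10^-7 + 0.225/1.34×10^-7) = 0.01655 rad.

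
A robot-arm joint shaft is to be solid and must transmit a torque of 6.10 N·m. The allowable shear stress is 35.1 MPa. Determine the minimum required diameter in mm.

9.60 mm

For a solid shaft τ_max = 16T/(πd³), so d = (16T/(π τ_allow))^(1/3) = (16·6.100/(π·3.51×10^7))^(1/3) = 0.009601 m.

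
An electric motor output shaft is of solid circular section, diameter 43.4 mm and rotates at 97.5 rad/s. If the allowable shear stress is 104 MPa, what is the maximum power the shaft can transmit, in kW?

163 kW

J = πd⁴/32 = π(0.0434)⁴/32 = 3.483×10^-7 m⁴.
T_max = τ_allow·J/r = 1.04×10^8 × 3.483×10^-7 / 0.0217 = 1669 N·m.
ω = 97.5 rad/s, so P_max = T_max·ω = 1.628×10^5 W.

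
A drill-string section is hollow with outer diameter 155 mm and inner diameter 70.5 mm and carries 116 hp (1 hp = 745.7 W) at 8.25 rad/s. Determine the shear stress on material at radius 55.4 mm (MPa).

10.7 MPa

ω = 8.25 rad/s, so T = P/ω = 116×745.7 / 8.250 = 10480 N·m.
J = π(d_o⁴ − d_i⁴)/32 = π(0.155⁴ − 0.0705⁴)/32 = 5.424×10^-5 m⁴.
Shear stress varies linearly with radius: τ = T·r/J = 10480 × 0.0554 / 5.424×10^-5 = 1.071×10^7 Pa.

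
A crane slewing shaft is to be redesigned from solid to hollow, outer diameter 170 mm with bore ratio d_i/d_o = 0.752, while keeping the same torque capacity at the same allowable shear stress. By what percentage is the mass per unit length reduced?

43.8 %

Equal τ_max and T ⇒ the solid shaft needs d_s³ = d_o³(1−k⁴), so d_s = 170·(1−0.752⁴)^(1/3) = 149.5 mm.
Area ratio A_h/A_s = d_o²(1−k²)/d_s² = (1−k²)/(1−k⁴)^(2/3) = 0.5618.
Mass saving = 1 − 0.5618 = 43.8 %.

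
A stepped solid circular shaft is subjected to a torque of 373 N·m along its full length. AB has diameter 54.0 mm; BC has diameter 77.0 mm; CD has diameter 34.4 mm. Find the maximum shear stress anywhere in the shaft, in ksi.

Under the same torque, τ_max = 16T/(πd³) is largest where d is smallest — segment CD (d = 34.4 mm).
τ_max = 16·373.0/(π·(0.0344)³) = 4.667×10^7 Pa.

6.77 ksi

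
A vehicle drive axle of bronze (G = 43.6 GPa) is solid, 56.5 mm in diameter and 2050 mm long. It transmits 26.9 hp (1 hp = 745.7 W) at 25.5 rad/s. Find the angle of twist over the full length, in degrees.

ω = 25.5 rad/s, so T = P/ω = 26.9×745.7 / 25.50 = 786.6 N·m.
J = πd⁴/32 = π(0.0565)⁴/32 = 1.000×10^-6 m⁴.
θ = T·L/(G·J) = 786.6 × 2.05 / (43.6×10⁹ × 1.000×10^-6) = 0.03697 rad.

2.12°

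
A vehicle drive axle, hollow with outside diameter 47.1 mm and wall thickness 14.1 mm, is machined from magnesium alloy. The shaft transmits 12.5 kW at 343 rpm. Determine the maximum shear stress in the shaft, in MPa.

ω = 2π·343/60 = 35.92 rad/s, so T = P/ω = 12.5×10³ / 35.92 = 348.0 N·m.
J = π(d_o⁴ − d_i⁴)/32 = π(0.0471⁴ − 0.0189⁴)/32 = 4.706×10^-7 m⁴.
τ_max = T·r/J = 348.0 × 0.0236 / 4.706×10^-7 = 1.741×10^7 Pa.

17.4 MPa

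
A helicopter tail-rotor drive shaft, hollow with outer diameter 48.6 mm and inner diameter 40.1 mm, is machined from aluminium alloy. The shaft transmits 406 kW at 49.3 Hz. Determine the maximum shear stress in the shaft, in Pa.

ω = 2π·49.3 = 309.8 rad/s, so T = P/ω = 406×10³ / 309.8 = 1311 N·m.
J = π(d_o⁴ − d_i⁴)/32 = π(0.0486⁴ − 0.0401⁴)/32 = 2.939×10^-7 m⁴.
τ_max = T·r/J = 1311 × 0.0243 / 2.939×10^-7 = 1.084×10^8 Pa.

1.08e8 Pa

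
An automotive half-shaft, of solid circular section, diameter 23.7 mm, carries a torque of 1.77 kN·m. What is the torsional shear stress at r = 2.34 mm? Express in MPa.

134 MPa

J = πd⁴/32 = π(0.0237)⁴/32 = 3.097×10^-8 m⁴.
Shear stress varies linearly with radius: τ = T·r/J = 1770 × 0.00234 / 3.097×10^-8 = 1.337×10^8 Pa.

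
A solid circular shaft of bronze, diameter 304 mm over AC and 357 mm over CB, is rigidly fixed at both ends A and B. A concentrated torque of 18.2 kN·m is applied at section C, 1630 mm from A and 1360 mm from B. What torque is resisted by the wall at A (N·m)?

Compatibility: T_A·a/J_AC = T_B·b/J_CB with T_A + T_B = T₀.
J_AC = 8.38×10^-4 m⁴, J_CB = 1.59×10^-3 m⁴, so T_A = T₀·(J_AC/a)/((J_AC/a)+(J_CB/b)) = 5550 N·m, T_B = 12650 N·m.

5550 N·m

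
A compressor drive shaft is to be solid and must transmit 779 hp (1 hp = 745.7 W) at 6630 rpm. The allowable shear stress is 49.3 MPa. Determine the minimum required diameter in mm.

ω = 2π·6630/60 = 694.3 rad/s, so T = P/ω = 779×745.7 / 694.3 = 836.7 N·m.
For a solid shaft τ_max = 16T/(πd³), so d = (16T/(π τ_allow))^(1/3) = (16·836.7/(π·4.93×10^7))^(1/3) = 0.04421 m.

44.2 mm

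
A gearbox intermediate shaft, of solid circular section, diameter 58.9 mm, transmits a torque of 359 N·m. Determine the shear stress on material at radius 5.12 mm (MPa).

J = πd⁴/32 = π(0.0589)⁴/32 = 1.182×10^-6 m⁴.
Shear stress varies linearly with radius: τ = T·r/J = 359.0 × 0.00512 / 1.182×10^-6 = 1.556×10^6 Pa.

1.56 MPa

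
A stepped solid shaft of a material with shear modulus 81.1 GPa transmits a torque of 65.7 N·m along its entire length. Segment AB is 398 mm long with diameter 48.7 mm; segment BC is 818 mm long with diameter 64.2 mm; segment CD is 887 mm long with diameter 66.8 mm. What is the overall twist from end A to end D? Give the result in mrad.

1.35 mrad

J_AB = π(0.0487)⁴/32 = 5.52×10^-7 m⁴; J_BC = π(0.0642)⁴/32 = 1.67×10^-6 m⁴; J_CD = π(0.0668)⁴/32 = 1.95×10^-6 m⁴.
θ = (T/G)·Σ L_i/J_i = (65.70/81.1×10⁹)·(0.398/5.52×10^-7 + 0.818/1.67×10^-6 + 0.887/1.95×10^-6) = 1.349×10^-3 rad.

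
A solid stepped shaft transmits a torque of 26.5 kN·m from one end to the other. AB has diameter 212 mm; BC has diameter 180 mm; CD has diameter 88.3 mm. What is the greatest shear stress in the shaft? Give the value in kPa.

Under the same torque, τ_max = 16T/(πd³) is largest where d is smallest — segment CD (d = 88.3 mm).
τ_max = 16·26500/(π·(0.0883)³) = 1.960×10^8 Pa.

196000 kPa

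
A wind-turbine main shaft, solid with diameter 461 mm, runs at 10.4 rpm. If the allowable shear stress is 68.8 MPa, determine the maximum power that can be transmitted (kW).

J = πd⁴/32 = π(0.461)⁴/32 = 4.434×10^-3 m⁴.
T_max = τ_allow·J/r = 6.88×10^7 × 4.434×10^-3 / 0.231 = 1.323e6 N·m.
ω = 2π·10.4/60 = 1.089 rad/s, so P_max = T_max·ω = 1.441×10^6 W.

1440 kW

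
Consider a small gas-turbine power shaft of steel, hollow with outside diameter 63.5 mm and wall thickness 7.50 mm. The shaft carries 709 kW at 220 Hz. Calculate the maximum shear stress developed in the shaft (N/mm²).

15.5 N/mm²

ω = 2π·220 = 1382 rad/s, so T = P/ω = 709×10³ / 1382 = 512.9 N·m.
J = π(d_o⁴ − d_i⁴)/32 = π(0.0635⁴ − 0.0485⁴)/32 = 1.053×10^-6 m⁴.
τ_max = T·r/J = 512.9 × 0.0318 / 1.053×10^-6 = 1.547×10^7 Pa.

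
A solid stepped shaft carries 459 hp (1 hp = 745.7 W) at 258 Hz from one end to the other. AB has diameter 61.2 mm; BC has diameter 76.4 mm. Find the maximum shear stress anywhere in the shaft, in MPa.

4.69 MPa

ω = 2π·258 = 1621 rad/s, so T = P/ω = 459×745.7 / 1621 = 211.1 N·m.
Under the same torque, τ_max = 16T/(πd³) is largest where d is smallest — segment AB (d = 61.2 mm).
τ_max = 16·211.1/(π·(0.0612)³) = 4.691×10^6 Pa.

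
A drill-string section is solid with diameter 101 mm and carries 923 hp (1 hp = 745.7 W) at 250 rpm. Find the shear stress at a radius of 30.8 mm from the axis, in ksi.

ω = 2π·250/60 = 26.18 rad/s, so T = P/ω = 923×745.7 / 26.18 = 26290 N·m.
J = πd⁴/32 = π(0.101)⁴/32 = 1.022×10^-5 m⁴.
Shear stress varies linearly with radius: τ = T·r/J = 26290 × 0.0308 / 1.022×10^-5 = 7.926×10^7 Pa.

11.5 ksi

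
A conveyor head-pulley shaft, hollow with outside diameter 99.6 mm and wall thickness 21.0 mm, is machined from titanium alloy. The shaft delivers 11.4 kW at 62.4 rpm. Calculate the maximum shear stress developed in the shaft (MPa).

10.1 MPa

ω = 2π·62.4/60 = 6.535 rad/s, so T = P/ω = 11.4×10³ / 6.535 = 1745 N·m.
J = π(d_o⁴ − d_i⁴)/32 = π(0.0996⁴ − 0.0576⁴)/32 = 8.581×10^-6 m⁴.
τ_max = T·r/J = 1745 × 0.0498 / 8.581×10^-6 = 1.013×10^7 Pa.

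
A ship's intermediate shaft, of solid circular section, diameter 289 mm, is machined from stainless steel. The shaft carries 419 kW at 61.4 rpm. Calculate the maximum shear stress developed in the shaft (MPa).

ω = 2π·61.4/60 = 6.430 rad/s, so T = P/ω = 419×10³ / 6.430 = 65170 N·m.
J = πd⁴/32 = π(0.289)⁴/32 = 6.848×10^-4 m⁴.
τ_max = T·r/J = 65170 × 0.144 / 6.848×10^-4 = 1.375×10^7 Pa.

13.7 MPa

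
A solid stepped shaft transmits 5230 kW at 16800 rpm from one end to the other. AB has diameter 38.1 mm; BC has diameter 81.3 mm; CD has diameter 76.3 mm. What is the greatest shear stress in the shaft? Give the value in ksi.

ω = 2π·16800/60 = 1759 rad/s, so T = P/ω = 5230×10³ / 1759 = 2973 N·m.
Under the same torque, τ_max = 16T/(πd³) is largest where d is smallest — segment AB (d = 38.1 mm).
τ_max = 16·2973/(π·(0.0381)³) = 2.738×10^8 Pa.

39.7 ksi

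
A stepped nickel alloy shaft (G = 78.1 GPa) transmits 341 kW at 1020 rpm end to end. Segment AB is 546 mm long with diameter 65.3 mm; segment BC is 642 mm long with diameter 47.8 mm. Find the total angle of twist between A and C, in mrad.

ω = 2π·1020/60 = 106.8 rad/s, so T = P/ω = 341×10³ / 106.8 = 3192 N·m.
J_AB = π(0.0653)⁴/32 = 1.79×10^-6 m⁴; J_BC = π(0.0478)⁴/32 = 5.13×10^-7 m⁴.
θ = (T/G)·Σ L_i/J_i = (3192/78.1×10⁹)·(0.546/1.79×10^-6 + 0.642/5.13×10^-7) = 0.06371 rad.

63.7 mrad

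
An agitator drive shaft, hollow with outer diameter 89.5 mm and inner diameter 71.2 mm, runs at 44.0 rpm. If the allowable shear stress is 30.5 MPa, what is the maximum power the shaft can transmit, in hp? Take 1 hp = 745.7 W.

15.9 hp

J = π(d_o⁴ − d_i⁴)/32 = π(0.0895⁴ − 0.0712⁴)/32 = 3.776×10^-6 m⁴.
T_max = τ_allow·J/r = 3.05×10^7 × 3.776×10^-6 / 0.0447 = 2574 N·m.
ω = 2π·44.0/60 = 4.608 rad/s, so P_max = T_max·ω = 1.186×10^4 W.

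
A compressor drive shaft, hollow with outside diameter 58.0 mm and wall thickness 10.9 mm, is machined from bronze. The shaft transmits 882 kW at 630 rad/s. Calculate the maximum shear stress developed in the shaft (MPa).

ω = 630 rad/s, so T = P/ω = 882×10³ / 630.0 = 1400 N·m.
J = π(d_o⁴ − d_i⁴)/32 = π(0.0580⁴ − 0.0362⁴)/32 = 9.424×10^-7 m⁴.
τ_max = T·r/J = 1400 × 0.0290 / 9.424×10^-7 = 4.308×10^7 Pa.

43.1 MPa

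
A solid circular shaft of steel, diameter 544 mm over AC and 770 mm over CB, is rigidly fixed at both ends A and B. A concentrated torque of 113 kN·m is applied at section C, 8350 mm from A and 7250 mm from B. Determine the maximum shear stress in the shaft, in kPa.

1040 kPa

Compatibility: T_A·a/J_AC = T_B·b/J_CB with T_A + T_B = T₀.
J_AC = 8.60×10^-3 m⁴, J_CB = 0.0345 m⁴, so T_A = T₀·(J_AC/a)/((J_AC/a)+(J_CB/b)) = 20100 N·m, T_B = 92900 N·m.
τ in each portion: τ_AC = 6.36×10^5 Pa, τ_CB = 1.04×10^6 Pa; maximum is in CB.
τ_max = T_CB·r/J = 92900·0.385/0.0345 = 1.036×10^6 Pa.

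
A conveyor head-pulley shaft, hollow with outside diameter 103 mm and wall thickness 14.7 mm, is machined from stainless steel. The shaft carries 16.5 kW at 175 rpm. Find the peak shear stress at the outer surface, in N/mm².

ω = 2π·175/60 = 18.33 rad/s, so T = P/ω = 16.5×10³ / 18.33 = 900.4 N·m.
J = π(d_o⁴ − d_i⁴)/32 = π(0.103⁴ − 0.0736⁴)/32 = 8.169×10^-6 m⁴.
τ_max = T·r/J = 900.4 × 0.0515 / 8.169×10^-6 = 5.676×10^6 Pa.

5.68 N/mm²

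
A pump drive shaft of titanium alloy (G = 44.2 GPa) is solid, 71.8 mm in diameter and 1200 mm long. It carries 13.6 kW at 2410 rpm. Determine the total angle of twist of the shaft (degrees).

ω = 2π·2410/60 = 252.4 rad/s, so T = P/ω = 13.6×10³ / 252.4 = 53.89 N·m.
J = πd⁴/32 = π(0.0718)⁴/32 = 2.609×10^-6 m⁴.
θ = T·L/(G·J) = 53.89 × 1.20 / (44.2×10⁹ × 2.609×10^-6) = 5.607×10^-4 rad.

0.0321°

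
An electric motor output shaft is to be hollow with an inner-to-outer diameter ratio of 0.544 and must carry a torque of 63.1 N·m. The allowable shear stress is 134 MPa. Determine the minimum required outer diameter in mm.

13.8 mm

For a hollow shaft with d_i/d_o = 0.544: τ_max = 16T/(π d_o³ (1−k⁴)), so d_o = [16T/(π τ_allow (1−k⁴))]^(1/3) = [16·63.10/(π·1.34×10^8·0.9124)]^(1/3) = 0.01380 m.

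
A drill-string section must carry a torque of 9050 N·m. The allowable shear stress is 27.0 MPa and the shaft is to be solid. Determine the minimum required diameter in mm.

120 mm

For a solid shaft τ_max = 16T/(πd³), so d = (16T/(π τ_allow))^(1/3) = (16·9050/(π·2.70×10^7))^(1/3) = 0.1195 m.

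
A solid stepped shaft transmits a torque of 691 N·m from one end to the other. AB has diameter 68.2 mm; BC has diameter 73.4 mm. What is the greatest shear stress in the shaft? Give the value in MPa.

Under the same torque, τ_max = 16T/(πd³) is largest where d is smallest — segment AB (d = 68.2 mm).
τ_max = 16·691.0/(π·(0.0682)³) = 1.109×10^7 Pa.

11.1 MPa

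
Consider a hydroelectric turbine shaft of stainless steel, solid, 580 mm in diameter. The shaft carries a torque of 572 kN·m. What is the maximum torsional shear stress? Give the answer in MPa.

J = πd⁴/32 = π(0.580)⁴/32 = 0.01111 m⁴.
τ_max = T·r/J = 572000 × 0.290 / 0.01111 = 1.493×10^7 Pa.

14.9 MPa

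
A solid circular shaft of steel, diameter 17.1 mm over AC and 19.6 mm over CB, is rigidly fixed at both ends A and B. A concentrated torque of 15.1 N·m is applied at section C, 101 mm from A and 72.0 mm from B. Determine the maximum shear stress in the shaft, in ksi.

1.05 ksi

Compatibility: T_A·a/J_AC = T_B·b/J_CB with T_A + T_B = T₀.
J_AC = 8.39×10^-9 m⁴, J_CB = 1.45×10^-8 m⁴, so T_A = T₀·(J_AC/a)/((J_AC/a)+(J_CB/b)) = 4.414 N·m, T_B = 10.69 N·m.
τ in each portion: τ_AC = 4.50×10^6 Pa, τ_CB = 7.23×10^6 Pa; maximum is in CB.
τ_max = T_CB·r/J = 10.69·0.00980/1.45×10^-8 = 7.228×10^6 Pa.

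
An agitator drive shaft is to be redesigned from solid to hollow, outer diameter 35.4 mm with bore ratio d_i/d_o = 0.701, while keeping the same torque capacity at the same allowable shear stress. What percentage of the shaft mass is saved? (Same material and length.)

38.9 %

Equal τ_max and T ⇒ the solid shaft needs d_s³ = d_o³(1−k⁴), so d_s = 35.4·(1−0.701⁴)^(1/3) = 32.28 mm.
Area ratio A_h/A_s = d_o²(1−k²)/d_s² = (1−k²)/(1−k⁴)^(2/3) = 0.6115.
Mass saving = 1 − 0.6115 = 38.9 %.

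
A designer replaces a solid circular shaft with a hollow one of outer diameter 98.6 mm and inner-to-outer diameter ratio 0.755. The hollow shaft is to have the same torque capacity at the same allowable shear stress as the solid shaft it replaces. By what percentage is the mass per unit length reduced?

44.1 %

Equal τ_max and T ⇒ the solid shaft needs d_s³ = d_o³(1−k⁴), so d_s = 98.6·(1−0.755⁴)^(1/3) = 86.50 mm.
Area ratio A_h/A_s = d_o²(1−k²)/d_s² = (1−k²)/(1−k⁴)^(2/3) = 0.5587.
Mass saving = 1 − 0.5587 = 44.1 %.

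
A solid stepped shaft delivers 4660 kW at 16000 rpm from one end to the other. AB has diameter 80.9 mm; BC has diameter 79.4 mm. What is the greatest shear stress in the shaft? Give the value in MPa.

ω = 2π·16000/60 = 1676 rad/s, so T = P/ω = 4660×10³ / 1676 = 2781 N·m.
Under the same torque, τ_max = 16T/(πd³) is largest where d is smallest — segment BC (d = 79.4 mm).
τ_max = 16·2781/(π·(0.0794)³) = 2.830×10^7 Pa.

28.3 MPa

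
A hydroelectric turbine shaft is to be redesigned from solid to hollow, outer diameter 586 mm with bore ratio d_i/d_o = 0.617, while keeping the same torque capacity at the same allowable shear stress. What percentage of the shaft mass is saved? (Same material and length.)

Equal τ_max and T ⇒ the solid shaft needs d_s³ = d_o³(1−k⁴), so d_s = 586·(1−0.617⁴)^(1/3) = 556.2 mm.
Area ratio A_h/A_s = d_o²(1−k²)/d_s² = (1−k²)/(1−k⁴)^(2/3) = 0.6874.
Mass saving = 1 − 0.6874 = 31.3 %.

31.3 %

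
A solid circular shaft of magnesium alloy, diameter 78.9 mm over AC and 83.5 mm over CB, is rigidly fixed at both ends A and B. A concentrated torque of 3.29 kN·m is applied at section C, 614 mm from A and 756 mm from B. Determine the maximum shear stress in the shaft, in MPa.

16.9 MPa

Compatibility: T_A·a/J_AC = T_B·b/J_CB with T_A + T_B = T₀.
J_AC = 3.80×10^-6 m⁴, J_CB = 4.77×10^-6 m⁴, so T_A = T₀·(J_AC/a)/((J_AC/a)+(J_CB/b)) = 1630 N·m, T_B = 1660 N·m.
τ in each portion: τ_AC = 1.69×10^7 Pa, τ_CB = 1.45×10^7 Pa; maximum is in AC.
τ_max = T_AC·r/J = 1630·0.0395/3.80×10^-6 = 1.690×10^7 Pa.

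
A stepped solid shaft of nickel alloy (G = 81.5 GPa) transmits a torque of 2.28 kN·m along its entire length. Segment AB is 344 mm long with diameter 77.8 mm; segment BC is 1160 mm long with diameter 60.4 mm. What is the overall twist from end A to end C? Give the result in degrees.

J_AB = π(0.0778)⁴/32 = 3.60×10^-6 m⁴; J_BC = π(0.0604)⁴/32 = 1.31×10^-6 m⁴.
θ = (T/G)·Σ L_i/J_i = (2280/81.5×10⁹)·(0.344/3.60×10^-6 + 1.16/1.31×10^-6) = 0.02751 rad.

1.58°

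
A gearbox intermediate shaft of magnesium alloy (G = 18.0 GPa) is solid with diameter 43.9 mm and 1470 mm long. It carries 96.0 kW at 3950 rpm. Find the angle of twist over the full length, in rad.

ω = 2π·3950/60 = 413.6 rad/s, so T = P/ω = 96.0×10³ / 413.6 = 232.1 N·m.
J = πd⁴/32 = π(0.0439)⁴/32 = 3.646×10^-7 m⁴.
θ = T·L/(G·J) = 232.1 × 1.47 / (18.0×10⁹ × 3.646×10^-7) = 0.05198 rad.

0.0520 rad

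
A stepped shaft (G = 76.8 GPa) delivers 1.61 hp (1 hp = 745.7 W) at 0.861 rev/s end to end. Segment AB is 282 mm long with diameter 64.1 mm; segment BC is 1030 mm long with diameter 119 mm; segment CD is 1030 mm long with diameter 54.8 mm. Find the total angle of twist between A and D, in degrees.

0.229°

ω = 2π·0.861 = 5.410 rad/s, so T = P/ω = 1.61×745.7 / 5.410 = 221.9 N·m.
J_AB = π(0.0641)⁴/32 = 1.66×10^-6 m⁴; J_BC = π(0.119)⁴/32 = 1.97×10^-5 m⁴; J_CD = π(0.0548)⁴/32 = 8.85×10^-7 m⁴.
θ = (T/G)·Σ L_i/J_i = (221.9/76.8×10⁹)·(0.282/1.66×10^-6 + 1.03/1.97×10^-5 + 1.03/8.85×10^-7) = 4.005×10^-3 rad.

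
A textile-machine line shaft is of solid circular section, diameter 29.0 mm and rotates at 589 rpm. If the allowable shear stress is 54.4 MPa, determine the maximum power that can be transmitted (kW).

16.1 kW

J = πd⁴/32 = π(0.0290)⁴/32 = 6.944×10^-8 m⁴.
T_max = τ_allow·J/r = 5.44×10^7 × 6.944×10^-8 / 0.0145 = 260.5 N·m.
ω = 2π·589/60 = 61.68 rad/s, so P_max = T_max·ω = 1.607×10^4 W.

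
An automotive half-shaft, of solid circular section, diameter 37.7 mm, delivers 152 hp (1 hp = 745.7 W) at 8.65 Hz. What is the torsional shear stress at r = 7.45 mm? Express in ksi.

11.4 ksi

ω = 2π·8.65 = 54.35 rad/s, so T = P/ω = 152×745.7 / 54.35 = 2086 N·m.
J = πd⁴/32 = π(0.0377)⁴/32 = 1.983×10^-7 m⁴.
Shear stress varies linearly with radius: τ = T·r/J = 2086 × 0.00745 / 1.983×10^-7 = 7.834×10^7 Pa.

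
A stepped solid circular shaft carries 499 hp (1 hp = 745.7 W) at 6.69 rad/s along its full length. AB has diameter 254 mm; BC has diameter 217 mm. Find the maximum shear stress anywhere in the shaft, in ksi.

ω = 6.69 rad/s, so T = P/ω = 499×745.7 / 6.690 = 55620 N·m.
Under the same torque, τ_max = 16T/(πd³) is largest where d is smallest — segment BC (d = 217 mm).
τ_max = 16·55620/(π·(0.217)³) = 2.772×10^7 Pa.

4.02 ksi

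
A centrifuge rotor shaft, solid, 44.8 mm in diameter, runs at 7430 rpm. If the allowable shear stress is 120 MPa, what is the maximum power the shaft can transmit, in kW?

1650 kW

J = πd⁴/32 = π(0.0448)⁴/32 = 3.955×10^-7 m⁴.
T_max = τ_allow·J/r = 1.20×10^8 × 3.955×10^-7 / 0.0224 = 2119 N·m.
ω = 2π·7430/60 = 778.1 rad/s, so P_max = T_max·ω = 1.648×10^6 W.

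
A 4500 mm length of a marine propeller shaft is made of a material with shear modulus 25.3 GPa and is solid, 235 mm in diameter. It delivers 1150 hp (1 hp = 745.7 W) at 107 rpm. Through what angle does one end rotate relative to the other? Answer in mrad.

ω = 2π·107/60 = 11.21 rad/s, so T = P/ω = 1150×745.7 / 11.21 = 76530 N·m.
J = πd⁴/32 = π(0.235)⁴/32 = 2.994×10^-4 m⁴.
θ = T·L/(G·J) = 76530 × 4.50 / (25.3×10⁹ × 2.994×10^-4) = 0.04546 rad.

45.5 mrad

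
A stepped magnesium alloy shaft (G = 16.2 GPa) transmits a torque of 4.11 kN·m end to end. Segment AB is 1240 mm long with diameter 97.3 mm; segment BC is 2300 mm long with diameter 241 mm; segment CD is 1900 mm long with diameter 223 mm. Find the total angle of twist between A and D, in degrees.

J_AB = π(0.0973)⁴/32 = 8.80×10^-6 m⁴; J_BC = π(0.241)⁴/32 = 3.31×10^-4 m⁴; J_CD = π(0.223)⁴/32 = 2.43×10^-4 m⁴.
θ = (T/G)·Σ L_i/J_i = (4110/16.2×10⁹)·(1.24/8.80×10^-6 + 2.30/3.31×10^-4 + 1.90/2.43×10^-4) = 0.03950 rad.

2.26°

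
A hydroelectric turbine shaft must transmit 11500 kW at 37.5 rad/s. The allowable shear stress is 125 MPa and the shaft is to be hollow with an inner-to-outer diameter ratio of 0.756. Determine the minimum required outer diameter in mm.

265 mm

ω = 37.5 rad/s, so T = P/ω = 11500×10³ / 37.50 = 306700 N·m.
For a hollow shaft with d_i/d_o = 0.756: τ_max = 16T/(π d_o³ (1−k⁴)), so d_o = [16T/(π τ_allow (1−k⁴))]^(1/3) = [16·306700/(π·1.25×10^8·0.6733)]^(1/3) = 0.2647 m.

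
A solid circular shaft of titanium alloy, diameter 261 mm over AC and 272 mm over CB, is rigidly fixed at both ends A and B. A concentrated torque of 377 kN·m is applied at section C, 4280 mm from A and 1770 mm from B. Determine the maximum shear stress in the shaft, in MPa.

Compatibility: T_A·a/J_AC = T_B·b/J_CB with T_A + T_B = T₀.
J_AC = 4.56×10^-4 m⁴, J_CB = 5.37×10^-4 m⁴, so T_A = T₀·(J_AC/a)/((J_AC/a)+(J_CB/b)) = 97870 N·m, T_B = 279100 N·m.
τ in each portion: τ_AC = 2.80×10^7 Pa, τ_CB = 7.06×10^7 Pa; maximum is in CB.
τ_max = T_CB·r/J = 279100·0.136/5.37×10^-4 = 7.064×10^7 Pa.

70.6 MPa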